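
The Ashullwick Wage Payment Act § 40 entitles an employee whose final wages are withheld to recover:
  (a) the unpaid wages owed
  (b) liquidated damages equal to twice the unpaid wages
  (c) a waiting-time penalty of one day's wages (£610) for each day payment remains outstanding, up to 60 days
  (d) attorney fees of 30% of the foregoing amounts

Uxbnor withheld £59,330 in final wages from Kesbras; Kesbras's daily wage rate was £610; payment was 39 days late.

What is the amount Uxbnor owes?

Doubled: 2 × £59,330 = £118,660
Penalty days: min(39, 60) = 39
Waiting-time penalty: 39 × £610 = £23,790
Subtotal: £59,330 + £118,660 + £23,790 = £201,780
Attorney fees: 30% of £201,780 = £60,534
Total award: £201,780 + £60,534 = £262,314

£262,314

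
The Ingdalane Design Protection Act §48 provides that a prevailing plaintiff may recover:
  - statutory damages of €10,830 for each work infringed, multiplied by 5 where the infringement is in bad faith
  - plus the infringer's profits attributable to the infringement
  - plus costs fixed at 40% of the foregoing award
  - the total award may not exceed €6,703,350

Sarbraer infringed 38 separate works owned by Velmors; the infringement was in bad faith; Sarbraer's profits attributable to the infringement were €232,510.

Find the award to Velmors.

Award: €3,206,294

Statutory damages: 38 × €10,830 = €411,540
Multiplied by 5: 5 × €411,540 = €2,057,700
Combined award: €2,057,700 + €232,510 = €2,290,210
Costs: 40% of €2,290,210 = €916,084
Award plus costs: €2,290,210 + €916,084 = €3,206,294
Cap at €6,703,350: €3,206,294 is within the cap, no reduction.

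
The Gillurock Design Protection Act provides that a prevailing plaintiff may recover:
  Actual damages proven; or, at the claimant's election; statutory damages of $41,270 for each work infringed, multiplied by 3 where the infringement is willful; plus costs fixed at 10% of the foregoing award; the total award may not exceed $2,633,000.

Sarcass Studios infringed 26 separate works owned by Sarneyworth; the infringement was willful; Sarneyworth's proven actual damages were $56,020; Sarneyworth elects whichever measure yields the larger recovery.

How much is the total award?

$2,633,000

Statutory damages: 26 × $41,270 = $1,073,020
Trebled: 3 × $1,073,020 = $3,219,060
Greater of actual damages ($56,020) or enhanced statutory damages ($3,219,060): $3,219,060
Costs: 10% of $3,219,060 = $321,906
Award plus costs: $3,219,060 + $321,906 = $3,540,966
Cap at $2,633,000: $3,540,966 exceeds the cap → $2,633,000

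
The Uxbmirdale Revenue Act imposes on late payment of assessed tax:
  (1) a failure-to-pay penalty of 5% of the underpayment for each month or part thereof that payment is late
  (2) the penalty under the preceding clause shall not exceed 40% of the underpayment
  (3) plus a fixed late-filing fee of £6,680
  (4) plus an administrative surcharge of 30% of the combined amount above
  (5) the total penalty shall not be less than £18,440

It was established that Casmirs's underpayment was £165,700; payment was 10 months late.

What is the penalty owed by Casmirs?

£94,848

Accrued rate: 5% × 10 = 50%, capped at 40% → 40%
Failure-to-pay penalty: 40% of £165,700 = £66,280
Penalty before surcharge: £66,280 + £6,680 = £72,960
Administrative surcharge: 30% of £72,960 = £21,888
Total penalty: £72,960 + £21,888 = £94,848
Minimum £18,440: £94,848 meets the minimum, no increase.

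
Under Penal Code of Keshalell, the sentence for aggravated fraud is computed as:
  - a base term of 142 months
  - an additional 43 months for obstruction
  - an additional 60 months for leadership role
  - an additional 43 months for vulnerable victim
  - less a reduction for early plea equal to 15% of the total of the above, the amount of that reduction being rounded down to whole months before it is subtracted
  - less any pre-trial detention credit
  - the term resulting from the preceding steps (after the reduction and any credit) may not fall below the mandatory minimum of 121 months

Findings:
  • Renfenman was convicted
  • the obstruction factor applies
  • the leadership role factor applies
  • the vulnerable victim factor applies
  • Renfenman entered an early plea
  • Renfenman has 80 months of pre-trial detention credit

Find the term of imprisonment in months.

Obstruction enhancement: +43 months
Leadership role enhancement: +60 months
Vulnerable victim enhancement: +43 months
Adjusted term: 142 months + 43 months + 60 months + 43 months = 288 months
Early plea reduction: 15% of 288 months = 43 months (rounded down)
After reduction: 288 − 43 = 245 months
Less pre-trial detention credit: 245 months − 80 months = 165 months
Minimum 121 months: 165 months meets the minimum, no increase.

165 months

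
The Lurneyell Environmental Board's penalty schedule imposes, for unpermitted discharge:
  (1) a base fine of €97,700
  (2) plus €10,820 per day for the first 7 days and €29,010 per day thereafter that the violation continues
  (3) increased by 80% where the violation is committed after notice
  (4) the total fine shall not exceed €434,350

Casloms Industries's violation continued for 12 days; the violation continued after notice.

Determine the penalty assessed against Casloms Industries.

€434,350

First 7 days: 7 × €10,820 = €75,740
Remaining days: (12 − 7) × €29,010 = €145,050
Per-day component: €75,740 + €145,050 = €220,790
Base plus per-day: €97,700 + €220,790 = €318,490
Enhancement: 80% of €318,490 = €254,792
Enhanced fine: €318,490 + €254,792 = €573,282
Cap at €434,350: €573,282 exceeds the cap → €434,350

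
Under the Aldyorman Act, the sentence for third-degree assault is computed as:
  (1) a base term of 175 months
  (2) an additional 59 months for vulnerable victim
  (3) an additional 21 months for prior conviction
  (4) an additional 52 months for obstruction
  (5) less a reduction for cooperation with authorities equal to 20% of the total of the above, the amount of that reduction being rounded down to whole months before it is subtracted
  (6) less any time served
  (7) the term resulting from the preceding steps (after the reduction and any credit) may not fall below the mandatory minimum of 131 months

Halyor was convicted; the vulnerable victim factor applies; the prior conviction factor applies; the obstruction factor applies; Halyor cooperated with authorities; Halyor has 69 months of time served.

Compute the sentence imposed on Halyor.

Vulnerable victim enhancement: +59 months
Prior conviction enhancement: +21 months
Obstruction enhancement: +52 months
Adjusted term: 175 months + 59 months + 21 months + 52 months = 307 months
Cooperation with authorities reduction: 20% of 307 months = 61 months (rounded down)
After reduction: 307 − 61 = 246 months
Less time served: 246 months − 69 months = 177 months
Minimum 131 months: 177 months meets the minimum, no increase.

177 months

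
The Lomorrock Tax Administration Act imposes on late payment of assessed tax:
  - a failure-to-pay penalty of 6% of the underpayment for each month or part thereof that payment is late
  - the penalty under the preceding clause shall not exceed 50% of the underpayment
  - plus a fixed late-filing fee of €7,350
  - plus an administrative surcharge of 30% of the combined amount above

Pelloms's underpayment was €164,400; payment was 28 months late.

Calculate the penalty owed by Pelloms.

Accrued rate: 6% × 28 = 168%, capped at 50% → 50%
Failure-to-pay penalty: 50% of €164,400 = €82,200
Penalty before surcharge: €82,200 + €7,350 = €89,550
Administrative surcharge: 30% of €89,550 = €26,865
Total penalty: €89,550 + €26,865 = €116,415

€116,415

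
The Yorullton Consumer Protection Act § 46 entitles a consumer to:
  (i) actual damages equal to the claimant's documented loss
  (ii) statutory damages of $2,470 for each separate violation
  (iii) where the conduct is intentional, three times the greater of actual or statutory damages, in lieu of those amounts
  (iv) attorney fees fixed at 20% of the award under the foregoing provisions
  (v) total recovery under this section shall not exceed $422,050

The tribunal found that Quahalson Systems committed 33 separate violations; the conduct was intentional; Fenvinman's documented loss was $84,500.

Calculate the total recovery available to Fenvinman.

$304,200

Statutory damages: 33 × $2,470 = $81,510
Greater of actual damages ($84,500) or statutory damages ($81,510): $84,500
Trebled: 3 × $84,500 = $253,500
Attorney fees: 20% of $253,500 = $50,700
Total before cap: $253,500 + $50,700 = $304,200
Cap at $422,050: $304,200 is within the cap, no reduction.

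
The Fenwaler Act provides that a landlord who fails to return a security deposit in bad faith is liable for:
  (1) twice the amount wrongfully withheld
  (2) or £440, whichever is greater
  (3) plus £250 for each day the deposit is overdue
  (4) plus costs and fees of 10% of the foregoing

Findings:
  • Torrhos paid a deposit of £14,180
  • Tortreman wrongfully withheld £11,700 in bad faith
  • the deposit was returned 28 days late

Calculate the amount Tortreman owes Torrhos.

Doubled: 2 × £11,700 = £23,400
Minimum £440: £23,400 meets the minimum, no increase.
Late-return penalty: 28 × £250 = £7,000
Damages plus late penalty: £23,400 + £7,000 = £30,400
Costs and fees: 10% of £30,400 = £3,040
Total recovery: £30,400 + £3,040 = £33,440

£33,440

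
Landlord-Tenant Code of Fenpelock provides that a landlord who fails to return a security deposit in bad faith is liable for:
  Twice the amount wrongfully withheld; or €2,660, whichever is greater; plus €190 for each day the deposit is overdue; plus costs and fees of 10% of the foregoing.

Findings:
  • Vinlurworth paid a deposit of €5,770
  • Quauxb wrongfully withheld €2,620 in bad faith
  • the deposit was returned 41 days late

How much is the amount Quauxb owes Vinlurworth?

€14,333

Doubled: 2 × €2,620 = €5,240
Minimum €2,660: €5,240 meets the minimum, no increase.
Late-return penalty: 41 × €190 = €7,790
Damages plus late penalty: €5,240 + €7,790 = €13,030
Costs and fees: 10% of €13,030 = €1,303
Total recovery: €13,030 + €1,303 = €14,333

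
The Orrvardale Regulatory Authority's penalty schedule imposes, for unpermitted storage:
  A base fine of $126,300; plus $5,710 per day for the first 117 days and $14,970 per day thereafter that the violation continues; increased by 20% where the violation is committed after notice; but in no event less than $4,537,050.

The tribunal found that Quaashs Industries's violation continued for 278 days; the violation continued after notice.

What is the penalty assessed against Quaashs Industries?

First 117 days: 117 × $5,710 = $668,070
Remaining days: (278 − 117) × $14,970 = $2,410,170
Per-day component: $668,070 + $2,410,170 = $3,078,240
Base plus per-day: $126,300 + $3,078,240 = $3,204,540
Enhancement: 20% of $3,204,540 = $640,908
Enhanced fine: $3,204,540 + $640,908 = $3,845,448
Minimum $4,537,050: $3,845,448 is below the minimum → $4,537,050

$4,537,050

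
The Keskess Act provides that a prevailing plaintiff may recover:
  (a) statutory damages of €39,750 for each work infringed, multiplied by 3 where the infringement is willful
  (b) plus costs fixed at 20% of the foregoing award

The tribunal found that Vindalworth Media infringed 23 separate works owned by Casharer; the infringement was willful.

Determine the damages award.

Award: €3,291,300

Statutory damages: 23 × €39,750 = €914,250
Trebled: 3 × €914,250 = €2,742,750
Costs: 20% of €2,742,750 = €548,550
Award plus costs: €2,742,750 + €548,550 = €3,291,300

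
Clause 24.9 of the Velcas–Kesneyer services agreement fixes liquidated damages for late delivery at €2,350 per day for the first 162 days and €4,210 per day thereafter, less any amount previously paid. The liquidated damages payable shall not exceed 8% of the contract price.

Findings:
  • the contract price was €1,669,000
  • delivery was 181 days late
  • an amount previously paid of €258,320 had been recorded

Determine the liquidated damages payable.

First 162 days: 162 × €2,350 = €380,700
Remaining days: (181 − 162) × €4,210 = €79,990
Accrued per-day damages: €380,700 + €79,990 = €460,690
Less amount previously paid: €460,690 − €258,320 = €202,370
Cap: 8% of €1,669,000 = €133,520
Cap at €133,520: €202,370 exceeds the cap → €133,520

€133,520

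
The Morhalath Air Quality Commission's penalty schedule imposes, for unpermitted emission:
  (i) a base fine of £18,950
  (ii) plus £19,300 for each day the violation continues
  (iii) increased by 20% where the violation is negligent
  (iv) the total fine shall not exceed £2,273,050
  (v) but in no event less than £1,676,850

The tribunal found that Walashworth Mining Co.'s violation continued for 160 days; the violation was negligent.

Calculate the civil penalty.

Per-day component: 160 × £19,300 = £3,088,000
Base plus per-day: £18,950 + £3,088,000 = £3,106,950
Enhancement: 20% of £3,106,950 = £621,390
Enhanced fine: £3,106,950 + £621,390 = £3,728,340
Cap at £2,273,050: £3,728,340 exceeds the cap → £2,273,050
Minimum £1,676,850: £2,273,050 meets the minimum, no increase.

£2,273,050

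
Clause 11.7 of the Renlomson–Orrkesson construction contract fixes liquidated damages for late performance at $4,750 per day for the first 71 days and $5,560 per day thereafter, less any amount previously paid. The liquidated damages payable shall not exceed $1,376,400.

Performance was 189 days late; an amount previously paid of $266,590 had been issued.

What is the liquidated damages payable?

First 71 days: 71 × $4,750 = $337,250
Remaining days: (189 − 71) × $5,560 = $656,080
Accrued per-day damages: $337,250 + $656,080 = $993,330
Less amount previously paid: $993,330 − $266,590 = $726,740
Cap at $1,376,400: $726,740 is within the cap, no reduction.

$726,740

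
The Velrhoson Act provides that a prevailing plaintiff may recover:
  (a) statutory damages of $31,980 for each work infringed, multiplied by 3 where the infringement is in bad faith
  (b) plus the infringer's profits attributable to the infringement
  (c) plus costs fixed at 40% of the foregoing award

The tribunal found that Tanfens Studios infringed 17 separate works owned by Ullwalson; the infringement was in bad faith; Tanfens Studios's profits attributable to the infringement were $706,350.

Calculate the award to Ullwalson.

Statutory damages: 17 × $31,980 = $543,660
Trebled: 3 × $543,660 = $1,630,980
Combined award: $1,630,980 + $706,350 = $2,337,330
Costs: 40% of $2,337,330 = $934,932
Award plus costs: $2,337,330 + $934,932 = $3,272,262

$3,272,262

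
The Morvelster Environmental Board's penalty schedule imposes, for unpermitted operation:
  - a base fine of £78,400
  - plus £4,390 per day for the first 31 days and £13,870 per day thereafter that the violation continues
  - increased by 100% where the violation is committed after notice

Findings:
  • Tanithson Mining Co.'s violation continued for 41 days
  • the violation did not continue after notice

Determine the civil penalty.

£353,190

First 31 days: 31 × £4,390 = £136,090
Remaining days: (41 − 31) × £13,870 = £138,700
Per-day component: £136,090 + £138,700 = £274,790
Base plus per-day: £78,400 + £274,790 = £353,190
The violation did not continue after notice: no 100% increase.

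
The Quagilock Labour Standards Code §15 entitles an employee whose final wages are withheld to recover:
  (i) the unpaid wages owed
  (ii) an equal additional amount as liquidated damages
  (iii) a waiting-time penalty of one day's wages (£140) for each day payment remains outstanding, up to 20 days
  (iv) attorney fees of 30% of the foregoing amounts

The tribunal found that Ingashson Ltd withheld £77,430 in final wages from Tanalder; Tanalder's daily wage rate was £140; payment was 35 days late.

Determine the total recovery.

Liquidated damages (equal amount): £77,430
Penalty days: min(35, 20) = 20
Waiting-time penalty: 20 × £140 = £2,800
Subtotal: £77,430 + £77,430 + £2,800 = £157,660
Attorney fees: 30% of £157,660 = £47,298
Total award: £157,660 + £47,298 = £204,958

£204,958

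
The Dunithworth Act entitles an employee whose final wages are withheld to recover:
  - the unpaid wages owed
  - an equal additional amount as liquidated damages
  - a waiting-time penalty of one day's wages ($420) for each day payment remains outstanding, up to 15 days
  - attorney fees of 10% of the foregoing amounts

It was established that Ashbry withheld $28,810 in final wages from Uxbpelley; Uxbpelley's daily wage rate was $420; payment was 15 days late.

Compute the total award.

$70,312

Liquidated damages (equal amount): $28,810
Penalty days: min(15, 15) = 15
Waiting-time penalty: 15 × $420 = $6,300
Subtotal: $28,810 + $28,810 + $6,300 = $63,920
Attorney fees: 10% of $63,920 = $6,392
Total award: $63,920 + $6,392 = $70,312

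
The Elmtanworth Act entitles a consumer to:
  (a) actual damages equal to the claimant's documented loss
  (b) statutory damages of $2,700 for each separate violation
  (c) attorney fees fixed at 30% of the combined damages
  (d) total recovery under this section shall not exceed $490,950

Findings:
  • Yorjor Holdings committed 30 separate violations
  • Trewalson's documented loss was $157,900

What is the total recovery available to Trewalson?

$310,570

Statutory damages: 30 × $2,700 = $81,000
Combined damages: $157,900 + $81,000 = $238,900
Attorney fees: 30% of $238,900 = $71,670
Total before cap: $238,900 + $71,670 = $310,570
Cap at $490,950: $310,570 is within the cap, no reduction.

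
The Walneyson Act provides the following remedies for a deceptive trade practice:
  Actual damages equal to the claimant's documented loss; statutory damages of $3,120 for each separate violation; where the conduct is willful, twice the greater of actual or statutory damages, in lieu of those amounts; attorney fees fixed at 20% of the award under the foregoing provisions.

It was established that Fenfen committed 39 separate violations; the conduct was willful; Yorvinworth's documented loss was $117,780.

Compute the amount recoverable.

$292,032

Statutory damages: 39 × $3,120 = $121,680
Greater of actual damages ($117,780) or statutory damages ($121,680): $121,680
Doubled: 2 × $121,680 = $243,360
Attorney fees: 20% of $243,360 = $48,672
Total recovery: $243,360 + $48,672 = $292,032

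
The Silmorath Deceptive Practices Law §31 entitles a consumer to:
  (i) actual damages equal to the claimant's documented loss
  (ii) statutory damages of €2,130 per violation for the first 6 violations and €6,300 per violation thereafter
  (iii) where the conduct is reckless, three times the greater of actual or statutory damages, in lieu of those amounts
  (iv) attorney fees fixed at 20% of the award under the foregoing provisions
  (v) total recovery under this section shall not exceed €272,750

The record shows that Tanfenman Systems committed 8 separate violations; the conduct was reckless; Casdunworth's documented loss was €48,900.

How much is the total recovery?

First 6 violations: 6 × €2,130 = €12,780
Remaining violations: (8 − 6) × €6,300 = €12,600
Statutory damages: €12,780 + €12,600 = €25,380
Greater of actual damages (€48,900) or statutory damages (€25,380): €48,900
Trebled: 3 × €48,900 = €146,700
Attorney fees: 20% of €146,700 = €29,340
Total before cap: €146,700 + €29,340 = €176,040
Cap at €272,750: €176,040 is within the cap, no reduction.

€176,040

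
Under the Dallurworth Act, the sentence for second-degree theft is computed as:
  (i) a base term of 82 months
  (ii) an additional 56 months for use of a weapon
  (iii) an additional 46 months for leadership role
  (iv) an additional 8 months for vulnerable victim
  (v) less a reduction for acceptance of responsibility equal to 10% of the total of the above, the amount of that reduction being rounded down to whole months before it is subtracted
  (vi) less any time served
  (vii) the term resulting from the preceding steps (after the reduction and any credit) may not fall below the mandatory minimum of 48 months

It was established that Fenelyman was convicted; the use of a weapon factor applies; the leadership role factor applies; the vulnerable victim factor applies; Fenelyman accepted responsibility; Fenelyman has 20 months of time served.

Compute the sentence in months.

Sentence: 153 months

Use of a weapon enhancement: +56 months
Leadership role enhancement: +46 months
Vulnerable victim enhancement: +8 months
Adjusted term: 82 months + 56 months + 46 months + 8 months = 192 months
Acceptance of responsibility reduction: 10% of 192 months = 19 months (rounded down)
After reduction: 192 − 19 = 173 months
Less time served: 173 months − 20 months = 153 months
Minimum 48 months: 153 months meets the minimum, no increase.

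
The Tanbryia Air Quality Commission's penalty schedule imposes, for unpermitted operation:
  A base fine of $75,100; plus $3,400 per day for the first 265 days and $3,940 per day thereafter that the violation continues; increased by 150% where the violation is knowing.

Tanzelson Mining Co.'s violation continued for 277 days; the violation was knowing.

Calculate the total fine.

$2,558,450

First 265 days: 265 × $3,400 = $901,000
Remaining days: (277 − 265) × $3,940 = $47,280
Per-day component: $901,000 + $47,280 = $948,280
Base plus per-day: $75,100 + $948,280 = $1,023,380
Enhancement: 150% of $1,023,380 = $1,535,070
Enhanced fine: $1,023,380 + $1,535,070 = $2,558,450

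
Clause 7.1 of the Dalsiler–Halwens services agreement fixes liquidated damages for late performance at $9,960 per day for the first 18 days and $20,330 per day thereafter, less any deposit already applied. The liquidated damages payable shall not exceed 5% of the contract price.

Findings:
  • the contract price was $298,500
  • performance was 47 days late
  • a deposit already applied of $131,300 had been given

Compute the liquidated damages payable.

Liquidated damages: $14,925

First 18 days: 18 × $9,960 = $179,280
Remaining days: (47 − 18) × $20,330 = $589,570
Accrued per-day damages: $179,280 + $589,570 = $768,850
Less deposit already applied: $768,850 − $131,300 = $637,550
Cap: 5% of $298,500 = $14,925
Cap at $14,925: $637,550 exceeds the cap → $14,925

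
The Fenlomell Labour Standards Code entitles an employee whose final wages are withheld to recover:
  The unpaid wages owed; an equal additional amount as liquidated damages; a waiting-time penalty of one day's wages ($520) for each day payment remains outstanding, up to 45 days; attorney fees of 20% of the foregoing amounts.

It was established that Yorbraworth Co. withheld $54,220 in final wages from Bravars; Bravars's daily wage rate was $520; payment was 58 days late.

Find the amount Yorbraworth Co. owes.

Liquidated damages (equal amount): $54,220
Penalty days: min(58, 45) = 45
Waiting-time penalty: 45 × $520 = $23,400
Subtotal: $54,220 + $54,220 + $23,400 = $131,840
Attorney fees: 20% of $131,840 = $26,368
Total award: $131,840 + $26,368 = $158,208

$158,208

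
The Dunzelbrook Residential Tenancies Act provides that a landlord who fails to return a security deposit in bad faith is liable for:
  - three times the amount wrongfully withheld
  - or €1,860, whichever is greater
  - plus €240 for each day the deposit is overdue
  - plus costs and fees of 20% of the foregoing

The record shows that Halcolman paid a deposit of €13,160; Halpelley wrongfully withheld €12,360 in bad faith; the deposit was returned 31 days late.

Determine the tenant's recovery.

€53,424

Trebled: 3 × €12,360 = €37,080
Minimum €1,860: €37,080 meets the minimum, no increase.
Late-return penalty: 31 × €240 = €7,440
Damages plus late penalty: €37,080 + €7,440 = €44,520
Costs and fees: 20% of €44,520 = €8,904
Total recovery: €44,520 + €8,904 = €53,424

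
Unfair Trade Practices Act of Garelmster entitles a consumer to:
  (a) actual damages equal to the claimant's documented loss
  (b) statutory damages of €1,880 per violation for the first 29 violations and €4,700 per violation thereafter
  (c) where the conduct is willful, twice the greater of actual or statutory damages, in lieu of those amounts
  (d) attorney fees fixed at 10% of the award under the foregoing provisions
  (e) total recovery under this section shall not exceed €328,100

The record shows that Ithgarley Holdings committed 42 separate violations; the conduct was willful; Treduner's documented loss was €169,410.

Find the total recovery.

€328,100

First 29 violations: 29 × €1,880 = €54,520
Remaining violations: (42 − 29) × €4,700 = €61,100
Statutory damages: €54,520 + €61,100 = €115,620
Greater of actual damages (€169,410) or statutory damages (€115,620): €169,410
Doubled: 2 × €169,410 = €338,820
Attorney fees: 10% of €338,820 = €33,882
Total before cap: €338,820 + €33,882 = €372,702
Cap at €328,100: €372,702 exceeds the cap → €328,100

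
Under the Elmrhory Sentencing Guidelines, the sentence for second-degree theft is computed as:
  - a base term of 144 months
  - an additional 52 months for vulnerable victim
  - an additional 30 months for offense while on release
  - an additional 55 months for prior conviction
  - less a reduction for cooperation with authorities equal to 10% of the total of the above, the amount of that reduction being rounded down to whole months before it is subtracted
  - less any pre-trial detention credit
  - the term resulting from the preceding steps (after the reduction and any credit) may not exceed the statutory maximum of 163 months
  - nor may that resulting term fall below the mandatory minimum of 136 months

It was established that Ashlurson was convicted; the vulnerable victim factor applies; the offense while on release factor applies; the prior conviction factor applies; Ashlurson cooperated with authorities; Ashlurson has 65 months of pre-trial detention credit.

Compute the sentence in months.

Vulnerable victim enhancement: +52 months
Offense while on release enhancement: +30 months
Prior conviction enhancement: +55 months
Adjusted term: 144 months + 52 months + 30 months + 55 months = 281 months
Cooperation with authorities reduction: 10% of 281 months = 28 months (rounded down)
After reduction: 281 − 28 = 253 months
Less pre-trial detention credit: 253 months − 65 months = 188 months
Cap at 163 months: 188 months exceeds the cap → 163 months
Minimum 136 months: 163 months meets the minimum, no increase.

163 months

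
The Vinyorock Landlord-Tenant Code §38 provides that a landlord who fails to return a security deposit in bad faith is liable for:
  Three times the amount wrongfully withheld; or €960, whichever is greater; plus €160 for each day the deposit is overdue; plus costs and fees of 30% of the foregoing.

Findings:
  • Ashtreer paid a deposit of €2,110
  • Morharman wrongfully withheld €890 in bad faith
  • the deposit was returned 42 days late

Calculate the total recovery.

Trebled: 3 × €890 = €2,670
Minimum €960: €2,670 meets the minimum, no increase.
Late-return penalty: 42 × €160 = €6,720
Damages plus late penalty: €2,670 + €6,720 = €9,390
Costs and fees: 30% of €9,390 = €2,817
Total recovery: €9,390 + €2,817 = €12,207

€12,207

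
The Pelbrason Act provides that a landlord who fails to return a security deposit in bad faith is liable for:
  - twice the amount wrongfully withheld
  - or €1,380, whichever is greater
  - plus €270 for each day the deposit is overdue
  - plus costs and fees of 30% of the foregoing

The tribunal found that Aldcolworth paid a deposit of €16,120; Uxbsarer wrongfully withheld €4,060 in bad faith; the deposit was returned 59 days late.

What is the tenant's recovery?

Doubled: 2 × €4,060 = €8,120
Minimum €1,380: €8,120 meets the minimum, no increase.
Late-return penalty: 59 × €270 = €15,930
Damages plus late penalty: €8,120 + €15,930 = €24,050
Costs and fees: 30% of €24,050 = €7,215
Total recovery: €24,050 + €7,215 = €31,265

€31,265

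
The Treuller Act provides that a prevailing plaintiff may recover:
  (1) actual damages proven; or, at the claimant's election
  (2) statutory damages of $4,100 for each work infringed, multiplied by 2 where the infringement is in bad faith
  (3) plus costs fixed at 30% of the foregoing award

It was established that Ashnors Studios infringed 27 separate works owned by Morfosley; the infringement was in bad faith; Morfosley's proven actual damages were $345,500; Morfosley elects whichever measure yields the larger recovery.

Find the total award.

Statutory damages: 27 × $4,100 = $110,700
Doubled: 2 × $110,700 = $221,400
Greater of actual damages ($345,500) or enhanced statutory damages ($221,400): $345,500
Costs: 30% of $345,500 = $103,650
Award plus costs: $345,500 + $103,650 = $449,150

$449,150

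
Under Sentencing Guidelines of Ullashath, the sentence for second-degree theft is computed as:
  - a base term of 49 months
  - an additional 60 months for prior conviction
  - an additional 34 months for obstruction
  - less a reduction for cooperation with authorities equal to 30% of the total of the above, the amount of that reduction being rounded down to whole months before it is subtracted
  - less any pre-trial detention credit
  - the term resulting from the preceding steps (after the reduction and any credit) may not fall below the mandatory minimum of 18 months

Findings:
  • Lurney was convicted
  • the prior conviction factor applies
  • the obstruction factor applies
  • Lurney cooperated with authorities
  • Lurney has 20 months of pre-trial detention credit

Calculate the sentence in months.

Prior conviction enhancement: +60 months
Obstruction enhancement: +34 months
Adjusted term: 49 months + 60 months + 34 months = 143 months
Cooperation with authorities reduction: 30% of 143 months = 42 months (rounded down)
After reduction: 143 − 42 = 101 months
Less pre-trial detention credit: 101 months − 20 months = 81 months
Minimum 18 months: 81 months meets the minimum, no increase.

81 months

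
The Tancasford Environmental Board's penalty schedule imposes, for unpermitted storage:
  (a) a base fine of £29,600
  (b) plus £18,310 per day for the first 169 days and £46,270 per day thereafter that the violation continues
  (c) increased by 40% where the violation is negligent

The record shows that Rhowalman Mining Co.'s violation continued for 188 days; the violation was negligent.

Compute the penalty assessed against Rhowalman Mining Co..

First 169 days: 169 × £18,310 = £3,094,390
Remaining days: (188 − 169) × £46,270 = £879,130
Per-day component: £3,094,390 + £879,130 = £3,973,520
Base plus per-day: £29,600 + £3,973,520 = £4,003,120
Enhancement: 40% of £4,003,120 = £1,601,248
Enhanced fine: £4,003,120 + £1,601,248 = £5,604,368

£5,604,368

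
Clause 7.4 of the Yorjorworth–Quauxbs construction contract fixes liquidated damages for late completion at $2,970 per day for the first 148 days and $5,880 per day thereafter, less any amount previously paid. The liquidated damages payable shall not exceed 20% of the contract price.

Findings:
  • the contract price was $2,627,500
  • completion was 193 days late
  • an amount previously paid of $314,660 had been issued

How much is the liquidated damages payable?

$389,500

First 148 days: 148 × $2,970 = $439,560
Remaining days: (193 − 148) × $5,880 = $264,600
Accrued per-day damages: $439,560 + $264,600 = $704,160
Less amount previously paid: $704,160 − $314,660 = $389,500
Cap: 20% of $2,627,500 = $525,500
Cap at $525,500: $389,500 is within the cap, no reduction.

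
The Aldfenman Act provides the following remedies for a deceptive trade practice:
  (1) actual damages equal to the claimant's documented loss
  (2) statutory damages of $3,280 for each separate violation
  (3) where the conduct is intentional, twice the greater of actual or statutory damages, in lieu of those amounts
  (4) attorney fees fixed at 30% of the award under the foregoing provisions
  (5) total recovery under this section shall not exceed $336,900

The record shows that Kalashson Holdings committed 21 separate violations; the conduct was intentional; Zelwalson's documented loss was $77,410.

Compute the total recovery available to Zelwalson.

Statutory damages: 21 × $3,280 = $68,880
Greater of actual damages ($77,410) or statutory damages ($68,880): $77,410
Doubled: 2 × $77,410 = $154,820
Attorney fees: 30% of $154,820 = $46,446
Total before cap: $154,820 + $46,446 = $201,266
Cap at $336,900: $201,266 is within the cap, no reduction.

$201,266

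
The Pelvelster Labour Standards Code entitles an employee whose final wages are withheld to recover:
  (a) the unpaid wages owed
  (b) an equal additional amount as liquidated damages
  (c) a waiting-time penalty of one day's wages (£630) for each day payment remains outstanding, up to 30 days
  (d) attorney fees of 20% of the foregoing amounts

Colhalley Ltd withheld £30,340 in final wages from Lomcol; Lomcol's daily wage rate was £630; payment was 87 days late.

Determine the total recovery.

£95,496

Liquidated damages (equal amount): £30,340
Penalty days: min(87, 30) = 30
Waiting-time penalty: 30 × £630 = £18,900
Subtotal: £30,340 + £30,340 + £18,900 = £79,580
Attorney fees: 20% of £79,580 = £15,916
Total award: £79,580 + £15,916 = £95,496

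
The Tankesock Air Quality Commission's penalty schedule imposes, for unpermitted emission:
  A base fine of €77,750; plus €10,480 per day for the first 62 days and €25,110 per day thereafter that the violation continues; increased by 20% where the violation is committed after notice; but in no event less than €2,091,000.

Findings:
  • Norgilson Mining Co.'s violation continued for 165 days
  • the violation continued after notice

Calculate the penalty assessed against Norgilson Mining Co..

First 62 days: 62 × €10,480 = €649,760
Remaining days: (165 − 62) × €25,110 = €2,586,330
Per-day component: €649,760 + €2,586,330 = €3,236,090
Base plus per-day: €77,750 + €3,236,090 = €3,313,840
Enhancement: 20% of €3,313,840 = €662,768
Enhanced fine: €3,313,840 + €662,768 = €3,976,608
Minimum €2,091,000: €3,976,608 meets the minimum, no increase.

€3,976,608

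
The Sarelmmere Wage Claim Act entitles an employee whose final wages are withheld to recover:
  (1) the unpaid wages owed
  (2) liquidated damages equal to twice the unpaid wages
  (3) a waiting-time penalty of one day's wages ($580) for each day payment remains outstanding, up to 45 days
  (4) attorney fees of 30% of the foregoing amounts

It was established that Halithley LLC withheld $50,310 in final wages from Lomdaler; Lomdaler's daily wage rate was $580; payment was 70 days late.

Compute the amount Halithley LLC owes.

$230,139

Doubled: 2 × $50,310 = $100,620
Penalty days: min(70, 45) = 45
Waiting-time penalty: 45 × $580 = $26,100
Subtotal: $50,310 + $100,620 + $26,100 = $177,030
Attorney fees: 30% of $177,030 = $53,109
Total award: $177,030 + $53,109 = $230,139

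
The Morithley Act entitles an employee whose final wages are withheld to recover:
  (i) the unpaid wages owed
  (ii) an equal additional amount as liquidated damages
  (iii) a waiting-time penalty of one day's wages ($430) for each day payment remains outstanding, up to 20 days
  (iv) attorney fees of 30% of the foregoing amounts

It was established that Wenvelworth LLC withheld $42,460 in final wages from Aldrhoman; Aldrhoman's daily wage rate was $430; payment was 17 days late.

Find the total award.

$119,899

Liquidated damages (equal amount): $42,460
Penalty days: min(17, 20) = 17
Waiting-time penalty: 17 × $430 = $7,310
Subtotal: $42,460 + $42,460 + $7,310 = $92,230
Attorney fees: 30% of $92,230 = $27,669
Total award: $92,230 + $27,669 = $119,899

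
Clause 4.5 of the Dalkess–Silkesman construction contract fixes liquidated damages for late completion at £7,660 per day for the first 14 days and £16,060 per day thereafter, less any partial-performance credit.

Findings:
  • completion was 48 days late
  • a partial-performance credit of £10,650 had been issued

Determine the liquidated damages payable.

First 14 days: 14 × £7,660 = £107,240
Remaining days: (48 − 14) × £16,060 = £546,040
Accrued per-day damages: £107,240 + £546,040 = £653,280
Less partial-performance credit: £653,280 − £10,650 = £642,630

£642,630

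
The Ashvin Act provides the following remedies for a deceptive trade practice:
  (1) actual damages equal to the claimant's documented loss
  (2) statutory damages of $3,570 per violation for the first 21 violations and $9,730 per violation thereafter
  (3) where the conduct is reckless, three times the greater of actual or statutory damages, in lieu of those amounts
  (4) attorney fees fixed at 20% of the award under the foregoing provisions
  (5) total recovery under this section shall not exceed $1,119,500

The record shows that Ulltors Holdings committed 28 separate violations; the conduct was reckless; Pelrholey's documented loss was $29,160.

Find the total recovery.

$515,088

First 21 violations: 21 × $3,570 = $74,970
Remaining violations: (28 − 21) × $9,730 = $68,110
Statutory damages: $74,970 + $68,110 = $143,080
Greater of actual damages ($29,160) or statutory damages ($143,080): $143,080
Trebled: 3 × $143,080 = $429,240
Attorney fees: 20% of $429,240 = $85,848
Total before cap: $429,240 + $85,848 = $515,088
Cap at $1,119,500: $515,088 is within the cap, no reduction.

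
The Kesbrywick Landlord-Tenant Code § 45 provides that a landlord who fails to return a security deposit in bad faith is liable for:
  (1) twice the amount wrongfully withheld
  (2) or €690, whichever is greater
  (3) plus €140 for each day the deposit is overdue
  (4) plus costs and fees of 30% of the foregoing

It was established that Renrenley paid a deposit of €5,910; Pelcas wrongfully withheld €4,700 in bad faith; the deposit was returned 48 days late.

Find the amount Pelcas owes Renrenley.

€20,956

Doubled: 2 × €4,700 = €9,400
Minimum €690: €9,400 meets the minimum, no increase.
Late-return penalty: 48 × €140 = €6,720
Damages plus late penalty: €9,400 + €6,720 = €16,120
Costs and fees: 30% of €16,120 = €4,836
Total recovery: €16,120 + €4,836 = €20,956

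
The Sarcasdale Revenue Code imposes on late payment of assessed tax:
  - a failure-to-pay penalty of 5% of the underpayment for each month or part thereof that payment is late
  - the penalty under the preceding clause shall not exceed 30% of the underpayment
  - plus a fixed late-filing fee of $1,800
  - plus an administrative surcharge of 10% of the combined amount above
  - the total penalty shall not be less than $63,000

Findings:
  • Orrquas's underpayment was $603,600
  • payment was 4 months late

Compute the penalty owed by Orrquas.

Penalty: $134,772

Accrued rate: 5% × 4 = 20%, capped at 30% → 20%
Failure-to-pay penalty: 20% of $603,600 = $120,720
Penalty before surcharge: $120,720 + $1,800 = $122,520
Administrative surcharge: 10% of $122,520 = $12,252
Total penalty: $122,520 + $12,252 = $134,772
Minimum $63,000: $134,772 meets the minimum, no increase.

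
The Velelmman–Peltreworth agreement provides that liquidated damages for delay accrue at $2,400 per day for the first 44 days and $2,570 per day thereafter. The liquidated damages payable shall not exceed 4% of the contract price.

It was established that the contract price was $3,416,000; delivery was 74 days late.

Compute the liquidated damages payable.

First 44 days: 44 × $2,400 = $105,600
Remaining days: (74 − 44) × $2,570 = $77,100
Accrued per-day damages: $105,600 + $77,100 = $182,700
Cap: 4% of $3,416,000 = $136,640
Cap at $136,640: $182,700 exceeds the cap → $136,640

$136,640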